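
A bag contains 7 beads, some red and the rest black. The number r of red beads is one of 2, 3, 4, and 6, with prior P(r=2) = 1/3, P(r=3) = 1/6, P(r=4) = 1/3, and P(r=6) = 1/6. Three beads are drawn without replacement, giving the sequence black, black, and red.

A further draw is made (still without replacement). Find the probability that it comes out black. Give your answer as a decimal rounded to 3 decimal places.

0.549

The likelihood of the observed sequence under each hypothesis: P(data | r = 2) = (5/7)(4/6)(2/5) = 4/21; P(data | r = 3) = (4/7)(3/6)(3/5) = 6/35; P(data | r = 4) = (3/7)(2/6)(4/5) = 4/35; P(data | r = 6) = (1/7)(0/6) = 0.
Weighting by the prior gives 1/3 · 4/21 = 4/63, 1/6 · 6/35 = 1/35, 1/3 · 4/35 = 4/105, 1/6 · 0 = 0; with total 41/315.
Dividing through by the total gives posterior P(r = 2 | data) = 20/41, P(r = 3 | data) = 9/41, P(r = 4 | data) = 12/41, P(r = 6 | data) = 0.
So P(black next | data) = Σ P(black next | H) P(H | data) = (3/4)(20/41) + (1/2)(9/41) + (1/4)(12/41) = 45/82.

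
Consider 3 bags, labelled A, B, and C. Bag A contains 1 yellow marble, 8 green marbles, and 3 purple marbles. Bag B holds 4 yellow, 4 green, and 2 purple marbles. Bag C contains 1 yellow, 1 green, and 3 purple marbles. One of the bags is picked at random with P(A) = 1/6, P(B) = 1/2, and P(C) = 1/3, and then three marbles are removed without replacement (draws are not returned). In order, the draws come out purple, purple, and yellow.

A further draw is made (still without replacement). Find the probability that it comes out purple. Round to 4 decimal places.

Compute the likelihood of the observed sequence for each case: P(data | bag A) = (3/12)(2/11)(1/10) = 0.0045455; P(data | bag B) = (2/10)(1/9)(4/8) = 0.011111; P(data | bag C) = (3/5)(2/4)(1/3) = 0.1.
Weighting by the prior gives 1/6 · 0.0045455 = 0.00075758, 1/2 · 0.011111 = 0.0055556, 1/3 · 0.1 = 0.033333; summing to 0.039646.
Dividing through by the total gives posterior P(bag A | data) = 0.019108, P(bag B | data) = 0.14013, P(bag C | data) = 0.84076.
The predictive probability is P(purple next | data) = (1/9)(0.019108) + (0)(0.14013) + (1/2)(0.84076) = 0.42251.

0.4225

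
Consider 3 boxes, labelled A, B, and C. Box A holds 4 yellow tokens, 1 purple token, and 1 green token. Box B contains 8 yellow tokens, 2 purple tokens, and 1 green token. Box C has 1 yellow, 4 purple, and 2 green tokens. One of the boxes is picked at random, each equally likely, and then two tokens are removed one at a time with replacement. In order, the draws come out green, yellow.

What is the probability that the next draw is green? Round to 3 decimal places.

For each hypothesis, P(data | H) works out to: P(data | box A) = (1/6)(4/6) = 0.11111; P(data | box B) = (1/11)(8/11) = 0.066116; P(data | box C) = (2/7)(1/7) = 0.040816.
Multiplying each by its prior: 1/3 · 0.11111 = 0.037037, 1/3 · 0.066116 = 0.022039, 1/3 · 0.040816 = 0.013605; with total 0.072681.
The posterior is then P(box A | data) = 0.50958, P(box B | data) = 0.30322, P(box C | data) = 0.18719.
So P(green next | data) = Σ P(green next | H) P(H | data) = (1/6)(0.50958) + (1/11)(0.30322) + (2/7)(0.18719) = 0.16598.

0.166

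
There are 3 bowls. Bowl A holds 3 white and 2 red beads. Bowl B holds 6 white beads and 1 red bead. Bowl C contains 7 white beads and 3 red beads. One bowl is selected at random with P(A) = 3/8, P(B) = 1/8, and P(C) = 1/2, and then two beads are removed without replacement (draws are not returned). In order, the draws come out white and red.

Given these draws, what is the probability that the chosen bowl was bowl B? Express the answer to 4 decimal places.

Under each hypothesis, the probability of the observed sequence is: P(data | bowl A) = (3/5)(2/4) = 3/10; P(data | bowl B) = (6/7)(1/6) = 1/7; P(data | bowl C) = (7/10)(3/9) = 7/30.
Weighting by the prior gives 3/8 · 3/10 = 9/80, 1/8 · 1/7 = 1/56, 1/2 · 7/30 = 7/60; these sum to 83/336.
Therefore the posterior P(bowl B | data) = (1/56) / (83/336) = 6/83.

0.0723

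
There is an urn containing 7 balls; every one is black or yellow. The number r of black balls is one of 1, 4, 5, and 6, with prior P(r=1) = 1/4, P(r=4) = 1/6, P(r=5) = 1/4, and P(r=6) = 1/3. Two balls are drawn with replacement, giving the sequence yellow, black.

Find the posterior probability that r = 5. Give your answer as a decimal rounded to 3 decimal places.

0.313

Under each hypothesis, the probability of the observed sequence is: P(data | r = 1) = (6/7)(1/7) = 6/49; P(data | r = 4) = (3/7)(4/7) = 12/49; P(data | r = 5) = (2/7)(5/7) = 10/49; P(data | r = 6) = (1/7)(6/7) = 6/49.
Multiplying each by its prior: 1/4 · 6/49 = 3/98, 1/6 · 12/49 = 2/49, 1/4 · 10/49 = 5/98, 1/3 · 6/49 = 2/49; these sum to 8/49.
Hence P(r = 5 | data) = (5/98) / (8/49) = 5/16.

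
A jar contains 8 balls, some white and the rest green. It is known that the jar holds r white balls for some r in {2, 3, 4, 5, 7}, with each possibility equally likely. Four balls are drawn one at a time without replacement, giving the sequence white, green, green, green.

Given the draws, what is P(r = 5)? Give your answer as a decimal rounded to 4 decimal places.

0.0549

The likelihood of the observed sequence under each hypothesis: P(data | r = 2) = (2/8)(6/7)(5/6)(4/5) = 1/7; P(data | r = 3) = (3/8)(5/7)(4/6)(3/5) = 3/28; P(data | r = 4) = (4/8)(4/7)(3/6)(2/5) = 2/35; P(data | r = 5) = (5/8)(3/7)(2/6)(1/5) = 1/56; P(data | r = 7) = (7/8)(1/7)(0/6) = 0.
Weighting by the prior gives 1/5 · 1/7 = 1/35, 1/5 · 3/28 = 3/140, 1/5 · 2/35 = 2/175, 1/5 · 1/56 = 1/280, 1/5 · 0 = 0; summing to 13/200.
Therefore the posterior P(r = 5 | data) = (1/280) / (13/200) = 5/91.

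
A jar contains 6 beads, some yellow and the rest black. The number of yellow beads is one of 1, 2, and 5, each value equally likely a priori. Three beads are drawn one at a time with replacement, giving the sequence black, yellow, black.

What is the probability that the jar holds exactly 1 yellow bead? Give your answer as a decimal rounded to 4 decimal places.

Compute the likelihood of the observed sequence for each case: P(data | r = 1) = (5/6)(1/6)(5/6) = 25/216; P(data | r = 2) = (4/6)(2/6)(4/6) = 4/27; P(data | r = 5) = (1/6)(5/6)(1/6) = 5/216.
Weighting by the prior gives 1/3 · 25/216 = 25/648, 1/3 · 4/27 = 4/81, 1/3 · 5/216 = 5/648; summing to 31/324.
So P(r = 1 | data) = (25/648) / (31/324) = 25/62.

0.4032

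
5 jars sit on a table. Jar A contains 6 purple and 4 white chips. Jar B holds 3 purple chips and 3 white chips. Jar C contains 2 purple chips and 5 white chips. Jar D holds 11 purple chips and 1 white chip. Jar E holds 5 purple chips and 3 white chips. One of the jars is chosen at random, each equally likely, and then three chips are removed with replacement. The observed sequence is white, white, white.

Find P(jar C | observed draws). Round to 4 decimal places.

Compute the likelihood of the observed sequence for each case: P(data | jar A) = (4/10)(4/10)(4/10) = 0.064; P(data | jar B) = (3/6)(3/6)(3/6) = 0.125; P(data | jar C) = (5/7)(5/7)(5/7) = 0.36443; P(data | jar D) = (1/12)(1/12)(1/12) = 0.0005787; P(data | jar E) = (3/8)(3/8)(3/8) = 0.052734.
Multiplying each by its prior: 1/5 · 0.064 = 0.0128, 1/5 · 0.125 = 0.025, 1/5 · 0.36443 = 0.072886, 1/5 · 0.0005787 = 0.00011574, 1/5 · 0.052734 = 0.010547; summing to 0.12135.
Therefore the posterior P(jar C | data) = (0.072886) / (0.12135) = 0.60063.

0.6006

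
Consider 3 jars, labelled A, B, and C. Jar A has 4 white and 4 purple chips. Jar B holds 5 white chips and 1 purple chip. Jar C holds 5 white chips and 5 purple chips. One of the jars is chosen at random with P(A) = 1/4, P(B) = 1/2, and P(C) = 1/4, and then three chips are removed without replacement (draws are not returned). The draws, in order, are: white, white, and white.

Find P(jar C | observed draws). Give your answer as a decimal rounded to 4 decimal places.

0.0722

For each hypothesis, P(data | H) works out to: P(data | jar A) = (4/8)(3/7)(2/6) = 1/14; P(data | jar B) = (5/6)(4/5)(3/4) = 1/2; P(data | jar C) = (5/10)(4/9)(3/8) = 1/12.
Multiplying each by its prior: 1/4 · 1/14 = 1/56, 1/2 · 1/2 = 1/4, 1/4 · 1/12 = 1/48; these sum to 97/336.
Hence P(jar C | data) = (1/48) / (97/336) = 7/97.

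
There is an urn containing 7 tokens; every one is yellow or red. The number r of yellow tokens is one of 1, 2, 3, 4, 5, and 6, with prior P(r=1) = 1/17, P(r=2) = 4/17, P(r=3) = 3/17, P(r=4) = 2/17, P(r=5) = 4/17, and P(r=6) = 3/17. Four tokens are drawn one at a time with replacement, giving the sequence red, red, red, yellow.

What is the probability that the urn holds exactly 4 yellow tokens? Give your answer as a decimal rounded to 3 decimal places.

For each hypothesis, P(data | H) works out to: P(data | r = 1) = (6/7)(6/7)(6/7)(1/7) = 0.089963; P(data | r = 2) = (5/7)(5/7)(5/7)(2/7) = 0.10412; P(data | r = 3) = (4/7)(4/7)(4/7)(3/7) = 0.079967; P(data | r = 4) = (3/7)(3/7)(3/7)(4/7) = 0.044981; P(data | r = 5) = (2/7)(2/7)(2/7)(5/7) = 0.01666; P(data | r = 6) = (1/7)(1/7)(1/7)(6/7) = 0.002499.
The prior-weighted likelihoods are 1/17 · 0.089963 = 0.0052919, 4/17 · 0.10412 = 0.0245, 3/17 · 0.079967 = 0.014112, 2/17 · 0.044981 = 0.0052919, 4/17 · 0.01666 = 0.0039199, 3/17 · 0.002499 = 0.00044099; summing to 0.053556.
So P(r = 4 | data) = (0.0052919) / (0.053556) = 0.098811.

0.099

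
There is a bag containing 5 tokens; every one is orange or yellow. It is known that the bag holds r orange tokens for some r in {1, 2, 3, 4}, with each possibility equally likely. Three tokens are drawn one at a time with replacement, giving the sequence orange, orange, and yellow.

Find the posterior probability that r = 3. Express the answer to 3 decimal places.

0.360

Under each hypothesis, the probability of the observed sequence is: P(data | r = 1) = (1/5)(1/5)(4/5) = 4/125; P(data | r = 2) = (2/5)(2/5)(3/5) = 12/125; P(data | r = 3) = (3/5)(3/5)(2/5) = 18/125; P(data | r = 4) = (4/5)(4/5)(1/5) = 16/125.
Multiplying each by its prior: 1/4 · 4/125 = 1/125, 1/4 · 12/125 = 3/125, 1/4 · 18/125 = 9/250, 1/4 · 16/125 = 4/125; with total 1/10.
Hence P(r = 3 | data) = (9/250) / (1/10) = 9/25.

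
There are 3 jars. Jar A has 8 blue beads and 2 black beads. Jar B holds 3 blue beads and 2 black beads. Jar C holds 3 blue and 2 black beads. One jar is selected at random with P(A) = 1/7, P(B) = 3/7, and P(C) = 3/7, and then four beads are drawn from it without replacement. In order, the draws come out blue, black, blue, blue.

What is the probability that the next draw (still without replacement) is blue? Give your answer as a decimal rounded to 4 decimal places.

0.1515

The likelihood of the observed sequence under each hypothesis: P(data | jar A) = (8/10)(2/9)(7/8)(6/7) = 2/15; P(data | jar B) = (3/5)(2/4)(2/3)(1/2) = 1/10; P(data | jar C) = (3/5)(2/4)(2/3)(1/2) = 1/10.
The prior-weighted likelihoods are 1/7 · 2/15 = 2/105, 3/7 · 1/10 = 3/70, 3/7 · 1/10 = 3/70; with total 11/105.
Dividing through by the total gives posterior P(jar A | data) = 2/11, P(jar B | data) = 9/22, P(jar C | data) = 9/22.
Averaging over the posterior, P(blue next | data) = (5/6)(2/11) + (0)(9/22) + (0)(9/22) = 5/33.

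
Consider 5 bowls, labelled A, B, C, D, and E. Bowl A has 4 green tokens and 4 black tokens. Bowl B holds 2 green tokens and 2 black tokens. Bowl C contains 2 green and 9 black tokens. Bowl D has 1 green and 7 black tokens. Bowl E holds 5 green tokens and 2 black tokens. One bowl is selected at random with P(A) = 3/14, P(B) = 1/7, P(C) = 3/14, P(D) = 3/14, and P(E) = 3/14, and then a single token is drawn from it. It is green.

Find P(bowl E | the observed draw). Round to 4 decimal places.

The likelihood of this draw under each hypothesis: P(data | bowl A) = (4/8) = 0.5; P(data | bowl B) = (2/4) = 0.5; P(data | bowl C) = (2/11) = 0.18182; P(data | bowl D) = (1/8) = 0.125; P(data | bowl E) = (5/7) = 0.71429.
Weighting by the prior gives 3/14 · 0.5 = 0.10714, 1/7 · 0.5 = 0.071429, 3/14 · 0.18182 = 0.038961, 3/14 · 0.125 = 0.026786, 3/14 · 0.71429 = 0.15306; summing to 0.39738.
So P(bowl E | data) = (0.15306) / (0.39738) = 0.38518.

0.3852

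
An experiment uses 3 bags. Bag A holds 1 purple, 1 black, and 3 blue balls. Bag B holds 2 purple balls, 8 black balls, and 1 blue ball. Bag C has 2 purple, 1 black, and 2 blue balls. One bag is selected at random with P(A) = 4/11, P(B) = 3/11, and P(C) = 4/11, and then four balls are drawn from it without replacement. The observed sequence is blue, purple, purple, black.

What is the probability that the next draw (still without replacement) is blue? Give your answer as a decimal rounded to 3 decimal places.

0.957

The likelihood of the observed sequence under each hypothesis: P(data | bag A) = (3/5)(1/4)(0/3) = 0; P(data | bag B) = (1/11)(2/10)(1/9)(8/8) = 0.0020202; P(data | bag C) = (2/5)(2/4)(1/3)(1/2) = 0.033333.
Multiplying each by its prior: 4/11 · 0 = 0, 3/11 · 0.0020202 = 0.00055096, 4/11 · 0.033333 = 0.012121; summing to 0.012672.
The posterior is then P(bag A | data) = 0, P(bag B | data) = 0.043478, P(bag C | data) = 0.95652.
Averaging over the posterior, P(blue next | data) = (0)(0.043478) + (1)(0.95652) = 0.95652.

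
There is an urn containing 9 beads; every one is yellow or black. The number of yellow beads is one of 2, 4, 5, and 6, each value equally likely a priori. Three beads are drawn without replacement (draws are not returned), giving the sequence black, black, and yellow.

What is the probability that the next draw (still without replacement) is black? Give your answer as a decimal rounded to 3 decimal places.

0.523

For each hypothesis, P(data | H) works out to: P(data | r = 2) = (7/9)(6/8)(2/7) = 1/6; P(data | r = 4) = (5/9)(4/8)(4/7) = 10/63; P(data | r = 5) = (4/9)(3/8)(5/7) = 5/42; P(data | r = 6) = (3/9)(2/8)(6/7) = 1/14.
Multiplying each by its prior: 1/4 · 1/6 = 1/24, 1/4 · 10/63 = 5/126, 1/4 · 5/42 = 5/168, 1/4 · 1/14 = 1/56; with total 65/504.
Dividing through by the total gives posterior P(r = 2 | data) = 21/65, P(r = 4 | data) = 4/13, P(r = 5 | data) = 3/13, P(r = 6 | data) = 9/65.
Averaging over the posterior, P(black next | data) = (5/6)(21/65) + (1/2)(4/13) + (1/3)(3/13) + (1/6)(9/65) = 34/65.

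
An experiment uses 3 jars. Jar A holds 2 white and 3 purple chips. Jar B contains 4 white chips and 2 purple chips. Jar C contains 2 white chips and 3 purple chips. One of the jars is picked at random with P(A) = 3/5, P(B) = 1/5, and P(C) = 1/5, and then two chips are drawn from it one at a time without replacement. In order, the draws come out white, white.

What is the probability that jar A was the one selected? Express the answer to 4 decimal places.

The likelihood of the observed sequence under each hypothesis: P(data | jar A) = (2/5)(1/4) = 1/10; P(data | jar B) = (4/6)(3/5) = 2/5; P(data | jar C) = (2/5)(1/4) = 1/10.
The prior-weighted likelihoods are 3/5 · 1/10 = 3/50, 1/5 · 2/5 = 2/25, 1/5 · 1/10 = 1/50; with total 4/25.
By Bayes' rule, P(jar A | data) = (3/50) / (4/25) = 3/8.

0.3750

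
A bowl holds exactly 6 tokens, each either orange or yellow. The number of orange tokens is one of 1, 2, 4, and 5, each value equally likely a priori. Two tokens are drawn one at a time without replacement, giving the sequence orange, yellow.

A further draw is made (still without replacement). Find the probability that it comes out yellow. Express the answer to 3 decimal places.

Under each hypothesis, the probability of the observed sequence is: P(data | r = 1) = (1/6)(5/5) = 1/6; P(data | r = 2) = (2/6)(4/5) = 4/15; P(data | r = 4) = (4/6)(2/5) = 4/15; P(data | r = 5) = (5/6)(1/5) = 1/6.
Weighting by the prior gives 1/4 · 1/6 = 1/24, 1/4 · 4/15 = 1/15, 1/4 · 4/15 = 1/15, 1/4 · 1/6 = 1/24; summing to 13/60.
Dividing through by the total gives posterior P(r = 1 | data) = 5/26, P(r = 2 | data) = 4/13, P(r = 4 | data) = 4/13, P(r = 5 | data) = 5/26.
So P(yellow next | data) = Σ P(yellow next | H) P(H | data) = (1)(5/26) + (3/4)(4/13) + (1/4)(4/13) + (0)(5/26) = 1/2.

0.500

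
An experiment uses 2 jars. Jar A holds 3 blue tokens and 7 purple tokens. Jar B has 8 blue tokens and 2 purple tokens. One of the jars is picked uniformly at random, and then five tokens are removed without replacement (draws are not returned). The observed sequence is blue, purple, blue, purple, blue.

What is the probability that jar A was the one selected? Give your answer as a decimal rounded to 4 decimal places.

0.2727

Compute the likelihood of the observed sequence for each case: P(data | jar A) = (3/10)(7/9)(2/8)(6/7)(1/6) = 1/120; P(data | jar B) = (8/10)(2/9)(7/8)(1/7)(6/6) = 1/45.
Multiplying each by its prior: 1/2 · 1/120 = 1/240, 1/2 · 1/45 = 1/90; these sum to 11/720.
So P(jar A | data) = (1/240) / (11/720) = 3/11.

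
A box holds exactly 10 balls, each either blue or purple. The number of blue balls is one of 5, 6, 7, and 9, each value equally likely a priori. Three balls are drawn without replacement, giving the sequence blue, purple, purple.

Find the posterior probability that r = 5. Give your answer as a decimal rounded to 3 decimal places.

The likelihood of the observed sequence under each hypothesis: P(data | r = 5) = (5/10)(5/9)(4/8) = 0.13889; P(data | r = 6) = (6/10)(4/9)(3/8) = 0.1; P(data | r = 7) = (7/10)(3/9)(2/8) = 0.058333; P(data | r = 9) = (9/10)(1/9)(0/8) = 0.
Multiplying each by its prior: 1/4 · 0.13889 = 0.034722, 1/4 · 0.1 = 0.025, 1/4 · 0.058333 = 0.014583, 1/4 · 0 = 0; these sum to 0.074306.
Hence P(r = 5 | data) = (0.034722) / (0.074306) = 0.46729.

0.467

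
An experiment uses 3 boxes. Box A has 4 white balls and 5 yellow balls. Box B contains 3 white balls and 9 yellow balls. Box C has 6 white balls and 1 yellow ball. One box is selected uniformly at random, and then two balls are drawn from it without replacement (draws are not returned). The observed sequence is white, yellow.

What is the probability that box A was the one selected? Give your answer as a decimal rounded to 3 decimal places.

0.444

The likelihood of the observed sequence under each hypothesis: P(data | box A) = (4/9)(5/8) = 0.27778; P(data | box B) = (3/12)(9/11) = 0.20455; P(data | box C) = (6/7)(1/6) = 0.14286.
The prior-weighted likelihoods are 1/3 · 0.27778 = 0.092593, 1/3 · 0.20455 = 0.068182, 1/3 · 0.14286 = 0.047619; with total 0.20839.
Therefore the posterior P(box A | data) = (0.092593) / (0.20839) = 0.44432.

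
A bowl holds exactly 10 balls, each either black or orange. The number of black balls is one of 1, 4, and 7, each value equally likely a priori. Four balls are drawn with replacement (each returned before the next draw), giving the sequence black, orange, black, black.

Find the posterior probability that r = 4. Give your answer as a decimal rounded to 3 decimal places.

0.270

The likelihood of the observed sequence under each hypothesis: P(data | r = 1) = (1/10)(9/10)(1/10)(1/10) = 0.0009; P(data | r = 4) = (4/10)(6/10)(4/10)(4/10) = 0.0384; P(data | r = 7) = (7/10)(3/10)(7/10)(7/10) = 0.1029.
Multiplying each by its prior: 1/3 · 0.0009 = 0.0003, 1/3 · 0.0384 = 0.0128, 1/3 · 0.1029 = 0.0343; these sum to 0.0474.
Therefore the posterior P(r = 4 | data) = (0.0128) / (0.0474) = 0.27004.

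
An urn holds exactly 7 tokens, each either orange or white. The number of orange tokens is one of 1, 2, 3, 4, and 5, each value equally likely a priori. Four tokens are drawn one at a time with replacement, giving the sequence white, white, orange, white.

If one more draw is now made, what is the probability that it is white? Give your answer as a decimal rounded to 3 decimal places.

Compute the likelihood of the observed sequence for each case: P(data | r = 1) = (6/7)(6/7)(1/7)(6/7) = 0.089963; P(data | r = 2) = (5/7)(5/7)(2/7)(5/7) = 0.10412; P(data | r = 3) = (4/7)(4/7)(3/7)(4/7) = 0.079967; P(data | r = 4) = (3/7)(3/7)(4/7)(3/7) = 0.044981; P(data | r = 5) = (2/7)(2/7)(5/7)(2/7) = 0.01666.
Multiplying each by its prior: 1/5 · 0.089963 = 0.017993, 1/5 · 0.10412 = 0.020825, 1/5 · 0.079967 = 0.015993, 1/5 · 0.044981 = 0.0089963, 1/5 · 0.01666 = 0.0033319; with total 0.067139.
The posterior is then P(r = 1 | data) = 0.26799, P(r = 2 | data) = 0.31017, P(r = 3 | data) = 0.23821, P(r = 4 | data) = 0.134, P(r = 5 | data) = 0.049628.
Averaging over the posterior, P(white next | data) = (6/7)(0.26799) + (5/7)(0.31017) + (4/7)(0.23821) + (3/7)(0.134) + (2/7)(0.049628) = 0.65899.

0.659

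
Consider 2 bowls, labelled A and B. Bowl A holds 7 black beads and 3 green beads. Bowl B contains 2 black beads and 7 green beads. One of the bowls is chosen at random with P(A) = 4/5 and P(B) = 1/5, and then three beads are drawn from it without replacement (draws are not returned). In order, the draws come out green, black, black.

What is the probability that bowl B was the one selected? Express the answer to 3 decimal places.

0.038

The likelihood of the observed sequence under each hypothesis: P(data | bowl A) = (3/10)(7/9)(6/8) = 7/40; P(data | bowl B) = (7/9)(2/8)(1/7) = 1/36.
Multiplying each by its prior: 4/5 · 7/40 = 7/50, 1/5 · 1/36 = 1/180; with total 131/900.
Therefore the posterior P(bowl B | data) = (1/180) / (131/900) = 5/131.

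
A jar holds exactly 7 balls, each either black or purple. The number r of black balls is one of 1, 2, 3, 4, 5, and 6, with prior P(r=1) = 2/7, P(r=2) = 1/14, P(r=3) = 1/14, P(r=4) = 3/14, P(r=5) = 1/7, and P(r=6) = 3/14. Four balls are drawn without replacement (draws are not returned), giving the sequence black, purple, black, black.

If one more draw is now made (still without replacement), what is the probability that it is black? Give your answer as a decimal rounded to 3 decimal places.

Under each hypothesis, the probability of the observed sequence is: P(data | r = 1) = (1/7)(6/6)(0/5) = 0; P(data | r = 2) = (2/7)(5/6)(1/5)(0/4) = 0; P(data | r = 3) = (3/7)(4/6)(2/5)(1/4) = 1/35; P(data | r = 4) = (4/7)(3/6)(3/5)(2/4) = 3/35; P(data | r = 5) = (5/7)(2/6)(4/5)(3/4) = 1/7; P(data | r = 6) = (6/7)(1/6)(5/5)(4/4) = 1/7.
Weighting by the prior gives 2/7 · 0 = 0, 1/14 · 0 = 0, 1/14 · 1/35 = 1/490, 3/14 · 3/35 = 9/490, 1/7 · 1/7 = 1/49, 3/14 · 1/7 = 3/98; these sum to 1/14.
Dividing through by the total gives posterior P(r = 1 | data) = 0, P(r = 2 | data) = 0, P(r = 3 | data) = 1/35, P(r = 4 | data) = 9/35, P(r = 5 | data) = 2/7, P(r = 6 | data) = 3/7.
The predictive probability is P(black next | data) = (0)(1/35) + (1/3)(9/35) + (2/3)(2/7) + (1)(3/7) = 74/105.

0.705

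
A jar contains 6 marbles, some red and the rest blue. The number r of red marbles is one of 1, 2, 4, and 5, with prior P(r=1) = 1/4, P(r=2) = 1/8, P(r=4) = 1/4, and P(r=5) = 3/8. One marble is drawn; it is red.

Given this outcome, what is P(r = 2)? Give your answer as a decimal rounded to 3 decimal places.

The likelihood of this draw under each hypothesis: P(data | r = 1) = (1/6) = 1/6; P(data | r = 2) = (2/6) = 1/3; P(data | r = 4) = (4/6) = 2/3; P(data | r = 5) = (5/6) = 5/6.
Weighting by the prior gives 1/4 · 1/6 = 1/24, 1/8 · 1/3 = 1/24, 1/4 · 2/3 = 1/6, 3/8 · 5/6 = 5/16; these sum to 9/16.
Hence P(r = 2 | data) = (1/24) / (9/16) = 2/27.

0.074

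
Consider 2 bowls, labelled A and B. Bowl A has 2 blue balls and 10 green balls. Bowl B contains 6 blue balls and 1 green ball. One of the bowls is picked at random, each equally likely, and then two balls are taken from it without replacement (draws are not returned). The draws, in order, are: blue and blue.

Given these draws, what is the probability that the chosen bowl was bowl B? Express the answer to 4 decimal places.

For each hypothesis, P(data | H) works out to: P(data | bowl A) = (2/12)(1/11) = 1/66; P(data | bowl B) = (6/7)(5/6) = 5/7.
The prior-weighted likelihoods are 1/2 · 1/66 = 1/132, 1/2 · 5/7 = 5/14; these sum to 337/924.
Therefore the posterior P(bowl B | data) = (5/14) / (337/924) = 330/337.

0.9792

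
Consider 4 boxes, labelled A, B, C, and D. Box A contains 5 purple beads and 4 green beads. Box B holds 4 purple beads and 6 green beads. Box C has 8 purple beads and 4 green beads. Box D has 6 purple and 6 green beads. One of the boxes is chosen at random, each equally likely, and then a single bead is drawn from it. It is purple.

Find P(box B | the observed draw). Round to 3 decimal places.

0.188

The likelihood of this draw under each hypothesis: P(data | box A) = (5/9) = 5/9; P(data | box B) = (4/10) = 2/5; P(data | box C) = (8/12) = 2/3; P(data | box D) = (6/12) = 1/2.
Weighting by the prior gives 1/4 · 5/9 = 5/36, 1/4 · 2/5 = 1/10, 1/4 · 2/3 = 1/6, 1/4 · 1/2 = 1/8; summing to 191/360.
By Bayes' rule, P(box B | data) = (1/10) / (191/360) = 36/191.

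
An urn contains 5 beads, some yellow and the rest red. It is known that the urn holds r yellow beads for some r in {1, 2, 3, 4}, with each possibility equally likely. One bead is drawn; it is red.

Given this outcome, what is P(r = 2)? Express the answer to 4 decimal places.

For each hypothesis, P(data | H) works out to: P(data | r = 1) = (4/5) = 4/5; P(data | r = 2) = (3/5) = 3/5; P(data | r = 3) = (2/5) = 2/5; P(data | r = 4) = (1/5) = 1/5.
The prior-weighted likelihoods are 1/4 · 4/5 = 1/5, 1/4 · 3/5 = 3/20, 1/4 · 2/5 = 1/10, 1/4 · 1/5 = 1/20; summing to 1/2.
Hence P(r = 2 | data) = (3/20) / (1/2) = 3/10.

0.3000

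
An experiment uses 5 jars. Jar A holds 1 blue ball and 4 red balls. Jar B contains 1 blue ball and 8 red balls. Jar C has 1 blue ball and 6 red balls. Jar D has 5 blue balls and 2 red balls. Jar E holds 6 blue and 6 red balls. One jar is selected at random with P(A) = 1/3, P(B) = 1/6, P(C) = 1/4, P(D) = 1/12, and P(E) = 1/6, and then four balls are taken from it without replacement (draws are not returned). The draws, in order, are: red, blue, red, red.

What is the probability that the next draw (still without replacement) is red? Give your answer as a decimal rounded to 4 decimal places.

0.9518

Compute the likelihood of the observed sequence for each case: P(data | jar A) = (4/5)(1/4)(3/3)(2/2) = 0.2; P(data | jar B) = (8/9)(1/8)(7/7)(6/6) = 0.11111; P(data | jar C) = (6/7)(1/6)(5/5)(4/4) = 0.14286; P(data | jar D) = (2/7)(5/6)(1/5)(0/4) = 0; P(data | jar E) = (6/12)(6/11)(5/10)(4/9) = 0.060606.
Multiplying each by its prior: 1/3 · 0.2 = 0.066667, 1/6 · 0.11111 = 0.018519, 1/4 · 0.14286 = 0.035714, 1/12 · 0 = 0, 1/6 · 0.060606 = 0.010101; with total 0.131.
Dividing through by the total gives posterior P(jar A | data) = 0.5089, P(jar B | data) = 0.14136, P(jar C | data) = 0.27263, P(jar D | data) = 0, P(jar E | data) = 0.077107.
So P(red next | data) = Σ P(red next | H) P(H | data) = (1)(0.5089) + (1)(0.14136) + (1)(0.27263) + (3/8)(0.077107) = 0.95181.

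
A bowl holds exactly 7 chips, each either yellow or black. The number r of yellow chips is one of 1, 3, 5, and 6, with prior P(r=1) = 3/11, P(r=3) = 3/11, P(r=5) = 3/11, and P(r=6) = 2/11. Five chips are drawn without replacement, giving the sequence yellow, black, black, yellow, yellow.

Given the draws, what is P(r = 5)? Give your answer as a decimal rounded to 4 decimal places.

0.6250

For each hypothesis, P(data | H) works out to: P(data | r = 1) = (1/7)(6/6)(5/5)(0/4) = 0; P(data | r = 3) = (3/7)(4/6)(3/5)(2/4)(1/3) = 1/35; P(data | r = 5) = (5/7)(2/6)(1/5)(4/4)(3/3) = 1/21; P(data | r = 6) = (6/7)(1/6)(0/5) = 0.
Multiplying each by its prior: 3/11 · 0 = 0, 3/11 · 1/35 = 3/385, 3/11 · 1/21 = 1/77, 2/11 · 0 = 0; these sum to 8/385.
By Bayes' rule, P(r = 5 | data) = (1/77) / (8/385) = 5/8.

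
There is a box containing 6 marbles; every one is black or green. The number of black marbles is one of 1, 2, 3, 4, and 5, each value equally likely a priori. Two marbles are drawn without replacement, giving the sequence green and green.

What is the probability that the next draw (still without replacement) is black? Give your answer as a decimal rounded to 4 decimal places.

0.4375

Under each hypothesis, the probability of the observed sequence is: P(data | r = 1) = (5/6)(4/5) = 2/3; P(data | r = 2) = (4/6)(3/5) = 2/5; P(data | r = 3) = (3/6)(2/5) = 1/5; P(data | r = 4) = (2/6)(1/5) = 1/15; P(data | r = 5) = (1/6)(0/5) = 0.
The prior-weighted likelihoods are 1/5 · 2/3 = 2/15, 1/5 · 2/5 = 2/25, 1/5 · 1/5 = 1/25, 1/5 · 1/15 = 1/75, 1/5 · 0 = 0; summing to 4/15.
Dividing through by the total gives posterior P(r = 1 | data) = 1/2, P(r = 2 | data) = 3/10, P(r = 3 | data) = 3/20, P(r = 4 | data) = 1/20, P(r = 5 | data) = 0.
Averaging over the posterior, P(black next | data) = (1/4)(1/2) + (1/2)(3/10) + (3/4)(3/20) + (1)(1/20) = 7/16.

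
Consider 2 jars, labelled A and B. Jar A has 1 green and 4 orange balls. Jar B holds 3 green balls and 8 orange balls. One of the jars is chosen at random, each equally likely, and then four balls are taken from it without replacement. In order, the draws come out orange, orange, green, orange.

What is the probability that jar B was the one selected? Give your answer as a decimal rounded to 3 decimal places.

Compute the likelihood of the observed sequence for each case: P(data | jar A) = (4/5)(3/4)(1/3)(2/2) = 1/5; P(data | jar B) = (8/11)(7/10)(3/9)(6/8) = 7/55.
Weighting by the prior gives 1/2 · 1/5 = 1/10, 1/2 · 7/55 = 7/110; with total 9/55.
So P(jar B | data) = (7/110) / (9/55) = 7/18.

0.389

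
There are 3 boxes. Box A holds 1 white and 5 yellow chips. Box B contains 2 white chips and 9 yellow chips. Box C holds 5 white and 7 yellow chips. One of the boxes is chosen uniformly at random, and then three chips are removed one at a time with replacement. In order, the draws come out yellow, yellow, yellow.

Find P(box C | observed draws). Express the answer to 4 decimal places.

Compute the likelihood of the observed sequence for each case: P(data | box A) = (5/6)(5/6)(5/6) = 0.5787; P(data | box B) = (9/11)(9/11)(9/11) = 0.54771; P(data | box C) = (7/12)(7/12)(7/12) = 0.1985.
Weighting by the prior gives 1/3 · 0.5787 = 0.1929, 1/3 · 0.54771 = 0.18257, 1/3 · 0.1985 = 0.066165; with total 0.44164.
Hence P(box C | data) = (0.066165) / (0.44164) = 0.14982.

0.1498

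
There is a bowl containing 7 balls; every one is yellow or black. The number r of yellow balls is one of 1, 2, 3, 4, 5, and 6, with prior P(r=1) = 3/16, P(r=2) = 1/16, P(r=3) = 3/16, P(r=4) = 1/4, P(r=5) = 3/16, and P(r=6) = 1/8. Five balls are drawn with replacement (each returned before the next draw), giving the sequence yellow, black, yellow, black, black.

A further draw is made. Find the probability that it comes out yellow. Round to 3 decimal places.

0.465

Compute the likelihood of the observed sequence for each case: P(data | r = 1) = (1/7)(6/7)(1/7)(6/7)(6/7) = 0.012852; P(data | r = 2) = (2/7)(5/7)(2/7)(5/7)(5/7) = 0.02975; P(data | r = 3) = (3/7)(4/7)(3/7)(4/7)(4/7) = 0.034271; P(data | r = 4) = (4/7)(3/7)(4/7)(3/7)(3/7) = 0.025704; P(data | r = 5) = (5/7)(2/7)(5/7)(2/7)(2/7) = 0.0119; P(data | r = 6) = (6/7)(1/7)(6/7)(1/7)(1/7) = 0.002142.
Weighting by the prior gives 3/16 · 0.012852 = 0.0024097, 1/16 · 0.02975 = 0.0018593, 3/16 · 0.034271 = 0.0064259, 1/4 · 0.025704 = 0.0064259, 3/16 · 0.0119 = 0.0022312, 1/8 · 0.002142 = 0.00026775; summing to 0.01962.
Normalising, the posterior is P(r = 1 | data) = 0.12282, P(r = 2 | data) = 0.094769, P(r = 3 | data) = 0.32752, P(r = 4 | data) = 0.32752, P(r = 5 | data) = 0.11372, P(r = 6 | data) = 0.013647.
So P(yellow next | data) = Σ P(yellow next | H) P(H | data) = (1/7)(0.12282) + (2/7)(0.094769) + (3/7)(0.32752) + (4/7)(0.32752) + (5/7)(0.11372) + (6/7)(0.013647) = 0.46507.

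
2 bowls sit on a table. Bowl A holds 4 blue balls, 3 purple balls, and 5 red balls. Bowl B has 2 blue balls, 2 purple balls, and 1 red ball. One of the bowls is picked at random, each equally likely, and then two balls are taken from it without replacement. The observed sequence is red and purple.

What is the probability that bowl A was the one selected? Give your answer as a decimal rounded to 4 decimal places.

The likelihood of the observed sequence under each hypothesis: P(data | bowl A) = (5/12)(3/11) = 5/44; P(data | bowl B) = (1/5)(2/4) = 1/10.
The prior-weighted likelihoods are 1/2 · 5/44 = 5/88, 1/2 · 1/10 = 1/20; with total 47/440.
So P(bowl A | data) = (5/88) / (47/440) = 25/47.

0.5319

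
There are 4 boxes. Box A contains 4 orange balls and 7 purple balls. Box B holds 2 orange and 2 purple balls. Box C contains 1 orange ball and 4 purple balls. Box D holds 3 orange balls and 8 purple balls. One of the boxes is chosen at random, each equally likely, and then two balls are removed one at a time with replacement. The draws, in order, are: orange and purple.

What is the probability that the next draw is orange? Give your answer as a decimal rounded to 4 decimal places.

0.3516

The likelihood of the observed sequence under each hypothesis: P(data | box A) = (4/11)(7/11) = 0.2314; P(data | box B) = (2/4)(2/4) = 0.25; P(data | box C) = (1/5)(4/5) = 0.16; P(data | box D) = (3/11)(8/11) = 0.19835.
Multiplying each by its prior: 1/4 · 0.2314 = 0.057851, 1/4 · 0.25 = 0.0625, 1/4 · 0.16 = 0.04, 1/4 · 0.19835 = 0.049587; summing to 0.20994.
Normalising, the posterior is P(box A | data) = 0.27556, P(box B | data) = 0.29771, P(box C | data) = 0.19053, P(box D | data) = 0.2362.
Averaging over the posterior, P(orange next | data) = (4/11)(0.27556) + (1/2)(0.29771) + (1/5)(0.19053) + (3/11)(0.2362) = 0.35158.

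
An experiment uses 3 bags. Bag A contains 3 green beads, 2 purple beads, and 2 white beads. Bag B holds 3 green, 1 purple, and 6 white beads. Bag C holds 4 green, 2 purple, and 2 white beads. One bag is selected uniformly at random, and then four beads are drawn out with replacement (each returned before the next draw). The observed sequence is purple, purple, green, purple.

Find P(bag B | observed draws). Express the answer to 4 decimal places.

Under each hypothesis, the probability of the observed sequence is: P(data | bag A) = (2/7)(2/7)(3/7)(2/7) = 0.0099958; P(data | bag B) = (1/10)(1/10)(3/10)(1/10) = 0.0003; P(data | bag C) = (2/8)(2/8)(4/8)(2/8) = 0.0078125.
Weighting by the prior gives 1/3 · 0.0099958 = 0.0033319, 1/3 · 0.0003 = 0.0001, 1/3 · 0.0078125 = 0.0026042; summing to 0.0060361.
Therefore the posterior P(bag B | data) = (0.0001) / (0.0060361) = 0.016567.

0.0166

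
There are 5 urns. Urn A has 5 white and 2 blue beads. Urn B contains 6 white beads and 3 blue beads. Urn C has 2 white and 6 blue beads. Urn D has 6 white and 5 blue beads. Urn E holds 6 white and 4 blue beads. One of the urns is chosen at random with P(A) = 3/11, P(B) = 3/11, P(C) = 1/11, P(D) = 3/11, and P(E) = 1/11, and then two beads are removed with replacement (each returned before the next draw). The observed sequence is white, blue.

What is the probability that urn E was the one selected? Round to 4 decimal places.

For each hypothesis, P(data | H) works out to: P(data | urn A) = (5/7)(2/7) = 0.20408; P(data | urn B) = (6/9)(3/9) = 0.22222; P(data | urn C) = (2/8)(6/8) = 0.1875; P(data | urn D) = (6/11)(5/11) = 0.24793; P(data | urn E) = (6/10)(4/10) = 0.24.
The prior-weighted likelihoods are 3/11 · 0.20408 = 0.055659, 3/11 · 0.22222 = 0.060606, 1/11 · 0.1875 = 0.017045, 3/11 · 0.24793 = 0.067618, 1/11 · 0.24 = 0.021818; these sum to 0.22275.
Hence P(urn E | data) = (0.021818) / (0.22275) = 0.097951.

0.0980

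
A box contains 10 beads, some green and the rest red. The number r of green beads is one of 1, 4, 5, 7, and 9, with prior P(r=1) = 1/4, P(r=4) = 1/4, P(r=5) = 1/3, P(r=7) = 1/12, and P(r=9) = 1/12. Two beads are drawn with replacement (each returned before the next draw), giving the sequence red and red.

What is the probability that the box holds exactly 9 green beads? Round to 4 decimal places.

0.0022

For each hypothesis, P(data | H) works out to: P(data | r = 1) = (9/10)(9/10) = 0.81; P(data | r = 4) = (6/10)(6/10) = 0.36; P(data | r = 5) = (5/10)(5/10) = 0.25; P(data | r = 7) = (3/10)(3/10) = 0.09; P(data | r = 9) = (1/10)(1/10) = 0.01.
Multiplying each by its prior: 1/4 · 0.81 = 0.2025, 1/4 · 0.36 = 0.09, 1/3 · 0.25 = 0.083333, 1/12 · 0.09 = 0.0075, 1/12 · 0.01 = 0.00083333; these sum to 0.38417.
Hence P(r = 9 | data) = (0.00083333) / (0.38417) = 0.0021692.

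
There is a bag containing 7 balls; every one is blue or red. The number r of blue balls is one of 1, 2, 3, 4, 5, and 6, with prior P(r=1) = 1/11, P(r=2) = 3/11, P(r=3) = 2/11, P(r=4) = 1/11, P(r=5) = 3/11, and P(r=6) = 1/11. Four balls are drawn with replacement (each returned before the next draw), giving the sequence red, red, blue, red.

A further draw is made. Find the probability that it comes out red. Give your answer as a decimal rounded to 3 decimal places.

The likelihood of the observed sequence under each hypothesis: P(data | r = 1) = (6/7)(6/7)(1/7)(6/7) = 0.089963; P(data | r = 2) = (5/7)(5/7)(2/7)(5/7) = 0.10412; P(data | r = 3) = (4/7)(4/7)(3/7)(4/7) = 0.079967; P(data | r = 4) = (3/7)(3/7)(4/7)(3/7) = 0.044981; P(data | r = 5) = (2/7)(2/7)(5/7)(2/7) = 0.01666; P(data | r = 6) = (1/7)(1/7)(6/7)(1/7) = 0.002499.
The prior-weighted likelihoods are 1/11 · 0.089963 = 0.0081784, 3/11 · 0.10412 = 0.028397, 2/11 · 0.079967 = 0.014539, 1/11 · 0.044981 = 0.0040892, 3/11 · 0.01666 = 0.0045436, 1/11 · 0.002499 = 0.00022718; these sum to 0.059975.
Normalising, the posterior is P(r = 1 | data) = 0.13636, P(r = 2 | data) = 0.47348, P(r = 3 | data) = 0.24242, P(r = 4 | data) = 0.068182, P(r = 5 | data) = 0.075758, P(r = 6 | data) = 0.0037879.
The predictive probability is P(red next | data) = (6/7)(0.13636) + (5/7)(0.47348) + (4/7)(0.24242) + (3/7)(0.068182) + (2/7)(0.075758) + (1/7)(0.0037879) = 0.64502.

0.645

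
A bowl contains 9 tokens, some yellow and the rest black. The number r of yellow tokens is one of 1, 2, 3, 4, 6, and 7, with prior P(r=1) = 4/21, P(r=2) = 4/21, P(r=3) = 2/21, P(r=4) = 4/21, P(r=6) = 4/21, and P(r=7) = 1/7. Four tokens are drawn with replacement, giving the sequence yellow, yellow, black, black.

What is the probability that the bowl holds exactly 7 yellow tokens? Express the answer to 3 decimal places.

Compute the likelihood of the observed sequence for each case: P(data | r = 1) = (1/9)(1/9)(8/9)(8/9) = 0.0097546; P(data | r = 2) = (2/9)(2/9)(7/9)(7/9) = 0.029873; P(data | r = 3) = (3/9)(3/9)(6/9)(6/9) = 0.049383; P(data | r = 4) = (4/9)(4/9)(5/9)(5/9) = 0.060966; P(data | r = 6) = (6/9)(6/9)(3/9)(3/9) = 0.049383; P(data | r = 7) = (7/9)(7/9)(2/9)(2/9) = 0.029873.
The prior-weighted likelihoods are 4/21 · 0.0097546 = 0.001858, 4/21 · 0.029873 = 0.0056902, 2/21 · 0.049383 = 0.0047031, 4/21 · 0.060966 = 0.011613, 4/21 · 0.049383 = 0.0094062, 1/7 · 0.029873 = 0.0042676; with total 0.037538.
By Bayes' rule, P(r = 7 | data) = (0.0042676) / (0.037538) = 0.11369.

0.114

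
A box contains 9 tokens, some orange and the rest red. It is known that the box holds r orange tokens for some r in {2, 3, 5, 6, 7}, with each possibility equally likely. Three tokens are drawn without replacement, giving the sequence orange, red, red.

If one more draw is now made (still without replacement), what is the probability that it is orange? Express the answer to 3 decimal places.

For each hypothesis, P(data | H) works out to: P(data | r = 2) = (2/9)(7/8)(6/7) = 1/6; P(data | r = 3) = (3/9)(6/8)(5/7) = 5/28; P(data | r = 5) = (5/9)(4/8)(3/7) = 5/42; P(data | r = 6) = (6/9)(3/8)(2/7) = 1/14; P(data | r = 7) = (7/9)(2/8)(1/7) = 1/36.
Weighting by the prior gives 1/5 · 1/6 = 1/30, 1/5 · 5/28 = 1/28, 1/5 · 5/42 = 1/42, 1/5 · 1/14 = 1/70, 1/5 · 1/36 = 1/180; with total 71/630.
Dividing through by the total gives posterior P(r = 2 | data) = 21/71, P(r = 3 | data) = 45/142, P(r = 5 | data) = 15/71, P(r = 6 | data) = 9/71, P(r = 7 | data) = 7/142.
The predictive probability is P(orange next | data) = (1/6)(21/71) + (1/3)(45/142) + (2/3)(15/71) + (5/6)(9/71) + (1)(7/142) = 32/71.

0.451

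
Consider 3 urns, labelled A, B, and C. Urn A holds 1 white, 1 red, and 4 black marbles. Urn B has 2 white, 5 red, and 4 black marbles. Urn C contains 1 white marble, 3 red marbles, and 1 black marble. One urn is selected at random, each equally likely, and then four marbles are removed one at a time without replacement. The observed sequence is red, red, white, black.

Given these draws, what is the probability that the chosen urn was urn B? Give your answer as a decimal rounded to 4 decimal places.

Under each hypothesis, the probability of the observed sequence is: P(data | urn A) = (1/6)(0/5) = 0; P(data | urn B) = (5/11)(4/10)(2/9)(4/8) = 0.020202; P(data | urn C) = (3/5)(2/4)(1/3)(1/2) = 0.05.
Weighting by the prior gives 1/3 · 0 = 0, 1/3 · 0.020202 = 0.006734, 1/3 · 0.05 = 0.016667; with total 0.023401.
Therefore the posterior P(urn B | data) = (0.006734) / (0.023401) = 0.28777.

0.2878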